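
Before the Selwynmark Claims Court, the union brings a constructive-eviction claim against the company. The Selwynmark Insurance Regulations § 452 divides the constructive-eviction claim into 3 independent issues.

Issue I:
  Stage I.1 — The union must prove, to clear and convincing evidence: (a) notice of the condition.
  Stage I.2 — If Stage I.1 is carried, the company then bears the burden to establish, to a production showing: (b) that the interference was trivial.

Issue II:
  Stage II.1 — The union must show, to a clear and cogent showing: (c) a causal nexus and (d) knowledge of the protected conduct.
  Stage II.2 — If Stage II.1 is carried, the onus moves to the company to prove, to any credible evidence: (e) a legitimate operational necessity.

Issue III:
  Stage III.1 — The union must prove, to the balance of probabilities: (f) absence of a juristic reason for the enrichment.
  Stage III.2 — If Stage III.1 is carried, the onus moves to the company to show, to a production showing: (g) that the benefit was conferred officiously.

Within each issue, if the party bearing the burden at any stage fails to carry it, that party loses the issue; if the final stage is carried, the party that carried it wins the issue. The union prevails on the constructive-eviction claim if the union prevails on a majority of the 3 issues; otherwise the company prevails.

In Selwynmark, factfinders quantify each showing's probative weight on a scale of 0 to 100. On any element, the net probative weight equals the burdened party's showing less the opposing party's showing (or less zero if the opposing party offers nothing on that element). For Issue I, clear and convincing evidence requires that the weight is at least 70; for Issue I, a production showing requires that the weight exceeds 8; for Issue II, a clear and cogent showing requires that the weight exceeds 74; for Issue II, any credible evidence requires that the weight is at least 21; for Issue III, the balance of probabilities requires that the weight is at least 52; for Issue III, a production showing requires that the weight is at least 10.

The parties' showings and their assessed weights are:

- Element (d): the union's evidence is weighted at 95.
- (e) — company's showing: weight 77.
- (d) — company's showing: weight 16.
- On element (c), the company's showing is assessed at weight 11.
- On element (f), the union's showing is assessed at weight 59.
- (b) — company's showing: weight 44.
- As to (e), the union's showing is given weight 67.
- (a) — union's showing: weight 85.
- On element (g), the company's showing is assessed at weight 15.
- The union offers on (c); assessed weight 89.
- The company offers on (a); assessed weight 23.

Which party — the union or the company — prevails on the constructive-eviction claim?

— Issue I —
At Stage I.1 the union must meet clear and convincing evidence (weight is at least 70): on (a) the weight is 85 less the opposing 23 gives net 62, which does not reach 70, so (a) does not meet the standard.
  The union does not carry Stage I.1.
The analysis ends at Stage I.1; the company prevails on this issue.
— Issue II —
Stage II.1 — burden on union; standard: a clear and cogent showing (weight exceeds 74).
    (c): 89 − 11 = 78 > 74 [met]
    (d): 95 − 16 = 79 > 74 [met]
  The union carries Stage II.1; the company now bears the burden.
Stage II.2 — burden on company; standard: any credible evidence (weight is at least 21).
    (e): 77 − 67 = 10 < 21 [not met]
  The company does not carry Stage II.2.
So the union prevails on this issue.
— Issue III —
Stage III.1 — burden on union; standard: the balance of probabilities (weight is at least 52).
    (f): 59 ≥ 52 [met]
  Stage III.1 carried; the burden shifts to the company.
Stage III.2 — burden on company; standard: a production showing (weight is at least 10).
    (g): 15 ≥ 10 [met]
  The company carries the last stage.
With every stage satisfied, the company prevails on this issue.
Per-issue: Issue I → company; Issue II → union; Issue III → company. The union must prevail on a majority of issues; overall, the company prevails.

company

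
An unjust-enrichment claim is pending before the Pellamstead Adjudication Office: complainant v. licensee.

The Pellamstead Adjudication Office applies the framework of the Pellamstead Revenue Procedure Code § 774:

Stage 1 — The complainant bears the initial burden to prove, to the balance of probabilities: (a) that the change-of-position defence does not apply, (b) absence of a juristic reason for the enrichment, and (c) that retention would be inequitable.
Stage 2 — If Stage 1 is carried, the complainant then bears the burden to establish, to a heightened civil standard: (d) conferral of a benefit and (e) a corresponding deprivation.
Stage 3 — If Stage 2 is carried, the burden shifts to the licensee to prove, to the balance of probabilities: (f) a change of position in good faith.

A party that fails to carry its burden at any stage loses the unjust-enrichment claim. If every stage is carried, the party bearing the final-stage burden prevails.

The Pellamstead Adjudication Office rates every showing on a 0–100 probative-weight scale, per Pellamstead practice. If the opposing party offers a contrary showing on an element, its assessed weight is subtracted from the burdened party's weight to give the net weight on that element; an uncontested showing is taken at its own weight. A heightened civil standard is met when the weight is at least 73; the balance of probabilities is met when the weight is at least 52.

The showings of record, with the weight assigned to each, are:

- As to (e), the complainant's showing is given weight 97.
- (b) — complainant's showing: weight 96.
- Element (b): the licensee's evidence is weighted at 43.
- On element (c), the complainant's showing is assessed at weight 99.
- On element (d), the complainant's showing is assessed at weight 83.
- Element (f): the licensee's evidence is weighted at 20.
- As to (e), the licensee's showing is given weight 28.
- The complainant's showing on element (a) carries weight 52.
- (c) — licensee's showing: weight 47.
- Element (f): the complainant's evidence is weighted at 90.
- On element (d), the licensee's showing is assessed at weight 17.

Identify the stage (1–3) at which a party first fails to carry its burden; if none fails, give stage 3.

stage 2

Stage 1 (complainant, the balance of probabilities, weight is at least 52): (a) 52 ≥ 52 — meets; (b) net 96−43=53 ≥ 52 — meets; (c) net 99−47=52 ≥ 52 — meets.
  Stage 1 carried; the burden remains with the complainant.
Stage 2 (complainant, a heightened civil standard, weight is at least 73): (d) net 83−17=66 < 73 — fails; (e) net 97−28=69 < 73 — fails.
  Not every element is met, so the complainant fails to carry Stage 2.
So the licensee prevails.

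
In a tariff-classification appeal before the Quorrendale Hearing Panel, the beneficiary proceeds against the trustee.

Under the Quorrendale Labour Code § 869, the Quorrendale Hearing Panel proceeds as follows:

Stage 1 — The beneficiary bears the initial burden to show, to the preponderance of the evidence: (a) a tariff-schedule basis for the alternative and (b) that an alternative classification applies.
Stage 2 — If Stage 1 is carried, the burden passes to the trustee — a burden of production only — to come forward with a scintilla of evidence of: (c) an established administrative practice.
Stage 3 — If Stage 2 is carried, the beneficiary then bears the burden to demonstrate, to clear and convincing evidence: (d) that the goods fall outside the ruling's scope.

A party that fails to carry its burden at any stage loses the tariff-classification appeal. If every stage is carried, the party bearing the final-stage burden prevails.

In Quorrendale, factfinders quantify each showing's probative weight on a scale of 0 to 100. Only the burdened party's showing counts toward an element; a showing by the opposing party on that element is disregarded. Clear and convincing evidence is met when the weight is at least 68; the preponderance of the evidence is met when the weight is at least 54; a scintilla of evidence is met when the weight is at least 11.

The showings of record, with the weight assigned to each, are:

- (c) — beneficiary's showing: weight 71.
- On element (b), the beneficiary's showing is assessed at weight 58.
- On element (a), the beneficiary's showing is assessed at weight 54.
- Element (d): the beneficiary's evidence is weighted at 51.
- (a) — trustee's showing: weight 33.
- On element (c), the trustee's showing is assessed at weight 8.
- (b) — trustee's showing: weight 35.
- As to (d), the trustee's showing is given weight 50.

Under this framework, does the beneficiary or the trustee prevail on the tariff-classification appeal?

Stage 1 — burden on beneficiary; standard: the preponderance of the evidence (weight is at least 54).
    (a): 54 (trustee's 33 disregarded) ≥ 54 [met]
    (b): 58 (trustee's 35 disregarded) ≥ 54 [met]
  Stage 1 carried; the burden shifts to the trustee.
Stage 2 — burden on trustee; standard: a scintilla of evidence (weight is at least 11).
    (c): 8 (beneficiary's 71 disregarded) < 11 [not met]
  The trustee does not carry Stage 2.
So the beneficiary prevails.

beneficiary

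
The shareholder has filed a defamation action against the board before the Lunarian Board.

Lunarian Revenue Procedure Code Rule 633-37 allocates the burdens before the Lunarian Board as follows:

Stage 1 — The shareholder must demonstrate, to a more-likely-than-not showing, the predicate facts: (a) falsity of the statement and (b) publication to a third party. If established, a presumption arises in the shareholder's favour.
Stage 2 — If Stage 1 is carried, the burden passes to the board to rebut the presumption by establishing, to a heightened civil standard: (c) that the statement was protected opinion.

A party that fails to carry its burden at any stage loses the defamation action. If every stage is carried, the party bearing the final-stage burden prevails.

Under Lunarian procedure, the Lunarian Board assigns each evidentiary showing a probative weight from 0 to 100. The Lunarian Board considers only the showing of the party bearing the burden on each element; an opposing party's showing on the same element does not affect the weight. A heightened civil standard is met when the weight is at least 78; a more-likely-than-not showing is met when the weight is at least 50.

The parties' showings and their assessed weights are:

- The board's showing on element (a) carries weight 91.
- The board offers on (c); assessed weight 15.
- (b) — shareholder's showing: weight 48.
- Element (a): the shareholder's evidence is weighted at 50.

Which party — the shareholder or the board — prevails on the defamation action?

board

Stage 1 — burden on shareholder; standard: a more-likely-than-not showing (weight is at least 50).
    (a): 50 (board's 91 disregarded) ≥ 50 [met]
    (b): 48 < 50 [not met]
  Stage 1 not carried; the shareholder fails its burden.
The analysis ends at Stage 1; the board prevails.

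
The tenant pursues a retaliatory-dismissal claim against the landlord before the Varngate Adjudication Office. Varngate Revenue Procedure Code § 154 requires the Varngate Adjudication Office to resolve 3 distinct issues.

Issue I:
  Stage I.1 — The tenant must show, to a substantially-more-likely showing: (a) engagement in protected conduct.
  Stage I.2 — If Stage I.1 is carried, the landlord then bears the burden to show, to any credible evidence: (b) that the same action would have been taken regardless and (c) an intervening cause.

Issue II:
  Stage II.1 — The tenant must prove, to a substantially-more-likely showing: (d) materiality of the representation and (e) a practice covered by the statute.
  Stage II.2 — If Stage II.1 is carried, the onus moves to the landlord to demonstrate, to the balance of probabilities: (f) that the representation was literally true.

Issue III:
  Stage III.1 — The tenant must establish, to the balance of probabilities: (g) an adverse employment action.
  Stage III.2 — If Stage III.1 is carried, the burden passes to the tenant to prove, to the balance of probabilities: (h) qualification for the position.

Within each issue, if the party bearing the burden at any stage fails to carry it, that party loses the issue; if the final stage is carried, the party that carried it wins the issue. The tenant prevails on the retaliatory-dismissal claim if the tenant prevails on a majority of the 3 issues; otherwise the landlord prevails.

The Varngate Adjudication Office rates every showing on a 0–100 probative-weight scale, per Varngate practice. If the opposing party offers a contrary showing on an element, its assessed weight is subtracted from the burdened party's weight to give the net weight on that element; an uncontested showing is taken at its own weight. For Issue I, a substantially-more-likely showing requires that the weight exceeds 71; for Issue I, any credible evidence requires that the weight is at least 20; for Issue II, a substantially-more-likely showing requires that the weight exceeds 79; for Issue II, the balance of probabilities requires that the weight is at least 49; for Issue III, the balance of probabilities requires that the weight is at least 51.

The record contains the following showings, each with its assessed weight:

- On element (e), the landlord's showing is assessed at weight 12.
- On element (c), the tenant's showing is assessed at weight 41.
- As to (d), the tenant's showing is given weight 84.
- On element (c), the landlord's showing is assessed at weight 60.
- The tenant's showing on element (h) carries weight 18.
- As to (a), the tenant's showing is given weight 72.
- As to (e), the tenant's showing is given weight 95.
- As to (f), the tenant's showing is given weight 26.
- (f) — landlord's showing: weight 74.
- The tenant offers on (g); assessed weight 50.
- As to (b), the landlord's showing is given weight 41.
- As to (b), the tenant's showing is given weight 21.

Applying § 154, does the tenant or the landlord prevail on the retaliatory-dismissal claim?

— Issue I —
At Stage I.1 the tenant must meet a substantially-more-likely showing (weight exceeds 71): on (a) the weight is 72, > 71, so (a) meets the standard.
  The tenant carries Stage I.1; the landlord now bears the burden.
At Stage I.2 the landlord must meet any credible evidence (weight is at least 20): on (b) the weight is 41 less the opposing 21 gives net 20, which does reach 20, so (b) meets the standard; on (c) the weight is 60 less the opposing 41 gives net 19, which does not reach 20, so (c) does not meet the standard.
  Stage I.2 not carried; the landlord fails its burden.
The analysis ends at Stage I.2; the tenant prevails on this issue.
— Issue II —
At Stage II.1 the tenant must meet a substantially-more-likely showing (weight exceeds 79): on (d) the weight is 84, > 79, so (d) meets the standard; on (e) the weight is 95 less the opposing 12 gives net 83, which does exceed 79, so (e) meets the standard.
  The tenant carries Stage II.1; the landlord now bears the burden.
At Stage II.2 the landlord must meet the balance of probabilities (weight is at least 49): on (f) the weight is 74 less the opposing 26 gives net 48, < 49, so (f) does not meet the standard.
  The landlord does not carry Stage II.2.
The tenant prevails on this issue.
— Issue III —
Stage III.1 — burden on tenant; standard: the balance of probabilities (weight is at least 51).
    (g): 50 < 51 [not met]
  Stage III.1 not carried; the tenant fails its burden.
So the landlord prevails on this issue.
Per-issue: Issue I → tenant; Issue II → tenant; Issue III → landlord. The tenant must prevail on a majority of issues; overall, the tenant prevails.

tenant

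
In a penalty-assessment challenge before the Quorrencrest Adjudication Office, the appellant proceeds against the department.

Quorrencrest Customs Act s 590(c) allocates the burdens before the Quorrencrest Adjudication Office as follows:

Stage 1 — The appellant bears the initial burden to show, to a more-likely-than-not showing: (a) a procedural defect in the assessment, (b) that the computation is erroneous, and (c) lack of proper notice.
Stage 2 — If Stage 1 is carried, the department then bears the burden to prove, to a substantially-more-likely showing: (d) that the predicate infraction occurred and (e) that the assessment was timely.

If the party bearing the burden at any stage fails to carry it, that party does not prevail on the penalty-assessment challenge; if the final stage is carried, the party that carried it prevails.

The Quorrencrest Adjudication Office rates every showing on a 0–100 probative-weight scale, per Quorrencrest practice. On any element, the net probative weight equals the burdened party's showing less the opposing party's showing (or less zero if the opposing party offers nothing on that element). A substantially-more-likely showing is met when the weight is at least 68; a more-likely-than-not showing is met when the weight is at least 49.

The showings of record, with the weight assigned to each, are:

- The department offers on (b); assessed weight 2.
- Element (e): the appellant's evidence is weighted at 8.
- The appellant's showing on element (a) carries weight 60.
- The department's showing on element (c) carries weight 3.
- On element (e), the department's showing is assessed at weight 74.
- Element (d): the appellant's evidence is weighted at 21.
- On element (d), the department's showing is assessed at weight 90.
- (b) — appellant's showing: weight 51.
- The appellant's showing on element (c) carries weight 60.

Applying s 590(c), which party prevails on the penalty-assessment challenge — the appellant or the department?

appellant

Stage 1 — burden on appellant; standard: a more-likely-than-not showing (weight is at least 49).
    (a): 60 ≥ 49 [met]
    (b): 51 − 2 = 49 ≥ 49 [met]
    (c): 60 − 3 = 57 ≥ 49 [met]
  The appellant carries Stage 1; the department now bears the burden.
Stage 2 — burden on department; standard: a substantially-more-likely showing (weight is at least 68).
    (d): 90 − 21 = 69 ≥ 68 [met]
    (e): 74 − 8 = 66 < 68 [not met]
  Stage 2 not carried; the department fails its burden.
The appellant prevails.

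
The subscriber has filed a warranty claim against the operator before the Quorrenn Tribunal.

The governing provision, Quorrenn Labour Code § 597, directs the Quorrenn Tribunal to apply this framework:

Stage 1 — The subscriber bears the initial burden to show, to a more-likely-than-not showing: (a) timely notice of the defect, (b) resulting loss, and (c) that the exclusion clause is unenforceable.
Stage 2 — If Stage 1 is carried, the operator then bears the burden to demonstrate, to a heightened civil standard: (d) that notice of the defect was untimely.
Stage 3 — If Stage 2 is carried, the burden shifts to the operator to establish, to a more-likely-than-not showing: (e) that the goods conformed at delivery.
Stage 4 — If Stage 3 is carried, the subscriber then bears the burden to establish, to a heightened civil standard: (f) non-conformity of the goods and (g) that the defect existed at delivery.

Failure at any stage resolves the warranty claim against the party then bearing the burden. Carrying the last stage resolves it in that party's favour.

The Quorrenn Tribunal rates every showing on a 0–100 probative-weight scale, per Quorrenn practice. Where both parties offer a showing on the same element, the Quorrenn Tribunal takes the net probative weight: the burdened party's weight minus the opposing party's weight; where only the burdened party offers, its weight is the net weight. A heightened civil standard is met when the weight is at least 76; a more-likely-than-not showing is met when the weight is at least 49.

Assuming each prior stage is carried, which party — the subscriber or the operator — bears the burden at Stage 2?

operator

Stage 2's rule assigns the burden to the operator (to a heightened civil standard).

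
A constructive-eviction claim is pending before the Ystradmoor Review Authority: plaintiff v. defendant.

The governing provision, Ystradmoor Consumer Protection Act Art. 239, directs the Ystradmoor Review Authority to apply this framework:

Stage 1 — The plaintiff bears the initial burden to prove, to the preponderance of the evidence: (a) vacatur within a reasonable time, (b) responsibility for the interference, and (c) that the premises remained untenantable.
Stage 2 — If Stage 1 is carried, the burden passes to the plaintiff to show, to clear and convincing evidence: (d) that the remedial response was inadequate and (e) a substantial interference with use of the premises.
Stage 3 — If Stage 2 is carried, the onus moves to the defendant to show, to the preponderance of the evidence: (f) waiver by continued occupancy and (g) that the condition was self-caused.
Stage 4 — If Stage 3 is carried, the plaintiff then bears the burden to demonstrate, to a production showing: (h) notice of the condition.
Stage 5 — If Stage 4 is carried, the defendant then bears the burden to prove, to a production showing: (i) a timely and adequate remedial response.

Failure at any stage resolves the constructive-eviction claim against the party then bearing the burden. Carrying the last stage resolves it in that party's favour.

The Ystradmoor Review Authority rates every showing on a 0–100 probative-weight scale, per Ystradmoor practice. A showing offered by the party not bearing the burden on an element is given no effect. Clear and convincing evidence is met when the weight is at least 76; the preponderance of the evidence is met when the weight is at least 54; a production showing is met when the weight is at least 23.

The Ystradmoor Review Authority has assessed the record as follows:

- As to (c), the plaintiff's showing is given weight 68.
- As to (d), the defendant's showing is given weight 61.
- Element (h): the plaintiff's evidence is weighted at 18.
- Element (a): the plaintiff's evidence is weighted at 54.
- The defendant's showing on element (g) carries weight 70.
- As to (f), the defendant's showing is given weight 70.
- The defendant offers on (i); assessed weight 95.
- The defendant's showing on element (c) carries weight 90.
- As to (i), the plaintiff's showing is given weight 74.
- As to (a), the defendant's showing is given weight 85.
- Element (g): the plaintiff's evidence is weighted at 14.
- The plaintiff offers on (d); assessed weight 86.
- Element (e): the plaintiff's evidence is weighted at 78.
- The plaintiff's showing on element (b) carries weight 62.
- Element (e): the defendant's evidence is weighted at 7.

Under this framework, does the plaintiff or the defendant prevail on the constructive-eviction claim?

At Stage 1 the plaintiff must meet the preponderance of the evidence (weight is at least 54): on (a) the weight is 54 (the defendant's 85 is given no effect), ≥ 54, so (a) meets the standard; on (b) the weight is 62, ≥ 54, so (b) meets the standard; on (c) the weight is 68 (the defendant's 90 is given no effect), ≥ 54, so (c) meets the standard.
  Stage 1 carried; the burden remains with the plaintiff.
At Stage 2 the plaintiff must meet clear and convincing evidence (weight is at least 76): on (d) the weight is 86 (the defendant's 61 is given no effect), ≥ 76, so (d) meets the standard; on (e) the weight is 78 (the defendant's 7 is given no effect), ≥ 76, so (e) meets the standard.
  Stage 2 carried; the burden shifts to the defendant.
At Stage 3 the defendant must meet the preponderance of the evidence (weight is at least 54): on (f) the weight is 70, ≥ 54, so (f) meets the standard; on (g) the weight is 70 (the plaintiff's 14 is given no effect), which does reach 54, so (g) meets the standard.
  The defendant carries Stage 3; the plaintiff now bears the burden.
At Stage 4 the plaintiff must meet a production showing (weight is at least 23): on (h) the weight is 18, < 23, so (h) does not meet the standard.
  Stage 4 not carried; the plaintiff fails its burden.
The analysis ends at Stage 4; the defendant prevails.

defendant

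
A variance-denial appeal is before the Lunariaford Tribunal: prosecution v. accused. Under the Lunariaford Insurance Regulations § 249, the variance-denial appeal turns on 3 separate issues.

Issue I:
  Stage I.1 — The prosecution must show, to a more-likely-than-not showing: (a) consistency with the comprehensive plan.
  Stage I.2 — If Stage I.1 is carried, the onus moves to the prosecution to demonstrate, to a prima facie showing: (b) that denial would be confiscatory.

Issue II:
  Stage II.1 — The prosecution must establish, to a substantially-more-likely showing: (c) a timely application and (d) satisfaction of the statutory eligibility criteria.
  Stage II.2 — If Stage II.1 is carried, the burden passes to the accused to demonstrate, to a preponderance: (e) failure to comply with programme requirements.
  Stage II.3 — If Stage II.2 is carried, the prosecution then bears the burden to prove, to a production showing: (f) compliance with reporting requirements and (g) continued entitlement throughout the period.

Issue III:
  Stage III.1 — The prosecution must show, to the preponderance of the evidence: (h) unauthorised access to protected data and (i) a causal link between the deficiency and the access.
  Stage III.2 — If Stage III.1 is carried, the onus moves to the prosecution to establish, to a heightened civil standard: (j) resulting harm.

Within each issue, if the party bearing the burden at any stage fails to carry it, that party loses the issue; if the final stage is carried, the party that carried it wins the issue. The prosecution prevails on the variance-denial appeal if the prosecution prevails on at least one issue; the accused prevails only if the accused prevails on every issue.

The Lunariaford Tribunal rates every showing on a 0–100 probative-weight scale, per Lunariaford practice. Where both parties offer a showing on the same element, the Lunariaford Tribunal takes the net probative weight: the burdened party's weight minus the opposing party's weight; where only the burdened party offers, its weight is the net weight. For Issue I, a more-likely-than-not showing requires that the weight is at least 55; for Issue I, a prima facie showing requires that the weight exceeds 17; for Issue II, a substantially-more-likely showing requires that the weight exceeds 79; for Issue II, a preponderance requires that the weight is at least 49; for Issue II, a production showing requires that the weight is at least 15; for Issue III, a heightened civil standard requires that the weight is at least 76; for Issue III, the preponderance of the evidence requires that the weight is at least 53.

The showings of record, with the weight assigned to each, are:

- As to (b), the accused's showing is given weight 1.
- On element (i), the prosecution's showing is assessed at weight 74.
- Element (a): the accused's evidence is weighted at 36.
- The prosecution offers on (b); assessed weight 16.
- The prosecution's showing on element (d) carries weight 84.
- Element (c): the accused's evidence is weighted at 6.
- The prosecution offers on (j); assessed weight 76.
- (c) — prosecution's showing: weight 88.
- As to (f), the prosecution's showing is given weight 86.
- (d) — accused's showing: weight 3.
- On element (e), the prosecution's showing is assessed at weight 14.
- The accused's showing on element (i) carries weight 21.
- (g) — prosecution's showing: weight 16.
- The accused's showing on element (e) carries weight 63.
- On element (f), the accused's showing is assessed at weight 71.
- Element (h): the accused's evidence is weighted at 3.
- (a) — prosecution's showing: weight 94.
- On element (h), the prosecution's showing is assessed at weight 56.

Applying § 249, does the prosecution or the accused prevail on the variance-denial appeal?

prosecution

— Issue I —
Stage I.1 — burden on prosecution; standard: a more-likely-than-not showing (weight is at least 55).
    (a): 94 − 36 = 58 ≥ 55 [met]
  Stage I.1 carried; the burden remains with the prosecution.
Stage I.2 — burden on prosecution; standard: a prima facie showing (weight exceeds 17).
    (b): 16 − 1 = 15 ≤ 17 [not met]
  Stage I.2 not carried; the prosecution fails its burden.
The accused prevails on this issue.
— Issue II —
At Stage II.1 the prosecution must meet a substantially-more-likely showing (weight exceeds 79): on (c) the weight is 88 less the opposing 6 gives net 82, which does exceed 79, so (c) meets the standard; on (d) the weight is 84 less the opposing 3 gives net 81, which does exceed 79, so (d) meets the standard.
  All elements met. The burden passes to the accused.
At Stage II.2 the accused must meet a preponderance (weight is at least 49): on (e) the weight is 63 less the opposing 14 gives net 49, ≥ 49, so (e) meets the standard.
  Stage II.2 carried; the burden shifts to the prosecution.
At Stage II.3 the prosecution must meet a production showing (weight is at least 15): on (f) the weight is 86 less the opposing 71 gives net 15, ≥ 15, so (f) meets the standard; on (g) the weight is 16, which does reach 15, so (g) meets the standard.
  Stage II.3 carried; the final stage is satisfied.
Every stage carried; the prosecution prevails on this issue.
— Issue III —
At Stage III.1 the prosecution must meet the preponderance of the evidence (weight is at least 53): on (h) the weight is 56 less the opposing 3 gives net 53, ≥ 53, so (h) meets the standard; on (i) the weight is 74 less the opposing 21 gives net 53, ≥ 53, so (i) meets the standard.
  Stage III.1 is satisfied; the prosecution continues to bear the burden.
At Stage III.2 the prosecution must meet a heightened civil standard (weight is at least 76): on (j) the weight is 76, which does reach 76, so (j) meets the standard.
  Stage III.2 carried; the final stage is satisfied.
With every stage satisfied, the prosecution prevails on this issue.
Per-issue: Issue I → accused; Issue II → prosecution; Issue III → prosecution. The prosecution must prevail on at least one issue; overall, the prosecution prevails.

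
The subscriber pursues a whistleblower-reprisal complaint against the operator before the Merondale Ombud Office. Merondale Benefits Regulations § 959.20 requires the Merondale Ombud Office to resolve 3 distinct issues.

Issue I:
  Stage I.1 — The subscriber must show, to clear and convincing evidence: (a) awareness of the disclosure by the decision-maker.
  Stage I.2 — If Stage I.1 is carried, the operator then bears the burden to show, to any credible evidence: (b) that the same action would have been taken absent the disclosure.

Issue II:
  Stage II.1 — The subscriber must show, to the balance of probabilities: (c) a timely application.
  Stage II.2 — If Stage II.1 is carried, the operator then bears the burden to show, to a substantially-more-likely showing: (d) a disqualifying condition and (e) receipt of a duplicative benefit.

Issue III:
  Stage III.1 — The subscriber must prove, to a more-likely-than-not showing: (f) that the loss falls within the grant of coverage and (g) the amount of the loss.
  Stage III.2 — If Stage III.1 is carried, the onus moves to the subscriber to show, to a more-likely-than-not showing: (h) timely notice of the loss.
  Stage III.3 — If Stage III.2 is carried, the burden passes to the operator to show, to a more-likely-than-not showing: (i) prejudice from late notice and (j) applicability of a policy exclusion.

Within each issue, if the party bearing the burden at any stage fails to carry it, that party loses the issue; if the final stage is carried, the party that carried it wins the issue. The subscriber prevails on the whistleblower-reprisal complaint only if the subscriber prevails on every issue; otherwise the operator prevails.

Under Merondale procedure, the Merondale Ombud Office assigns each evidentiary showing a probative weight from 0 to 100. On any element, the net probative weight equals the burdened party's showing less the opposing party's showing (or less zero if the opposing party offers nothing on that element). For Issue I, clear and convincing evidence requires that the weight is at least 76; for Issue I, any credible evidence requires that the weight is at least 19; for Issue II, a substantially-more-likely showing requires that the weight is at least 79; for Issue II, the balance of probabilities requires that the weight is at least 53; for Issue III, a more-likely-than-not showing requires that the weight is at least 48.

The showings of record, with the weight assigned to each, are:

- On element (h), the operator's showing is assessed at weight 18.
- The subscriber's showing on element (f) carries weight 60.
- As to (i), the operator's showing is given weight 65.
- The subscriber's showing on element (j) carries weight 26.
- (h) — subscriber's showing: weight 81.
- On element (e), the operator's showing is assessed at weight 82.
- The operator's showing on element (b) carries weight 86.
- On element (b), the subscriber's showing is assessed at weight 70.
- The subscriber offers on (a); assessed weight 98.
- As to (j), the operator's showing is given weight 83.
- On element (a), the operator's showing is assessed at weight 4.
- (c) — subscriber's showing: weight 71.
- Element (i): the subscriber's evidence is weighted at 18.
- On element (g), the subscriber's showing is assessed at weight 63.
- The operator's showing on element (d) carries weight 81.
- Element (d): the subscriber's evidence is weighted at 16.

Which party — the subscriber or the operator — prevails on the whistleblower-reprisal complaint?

— Issue I —
Stage I.1 — burden on subscriber; standard: clear and convincing evidence (weight is at least 76).
    (a): 98 − 4 = 94 ≥ 76 [met]
  Stage I.1 is satisfied; the onus moves to the operator.
Stage I.2 — burden on operator; standard: any credible evidence (weight is at least 19).
    (b): 86 − 70 = 16 < 19 [not met]
  Stage I.2 not carried; the operator fails its burden.
The analysis ends at Stage I.2; the subscriber prevails on this issue.
— Issue II —
Stage II.1 (subscriber, the balance of probabilities, weight is at least 53): (c) 71 ≥ 53 — meets.
  Stage II.1 is satisfied; the onus moves to the operator.
Stage II.2 (operator, a substantially-more-likely showing, weight is at least 79): (d) net 81−16=65 < 79 — fails; (e) 82 ≥ 79 — meets.
  The operator does not carry Stage II.2.
The subscriber prevails on this issue.
— Issue III —
At Stage III.1 the subscriber must meet a more-likely-than-not showing (weight is at least 48): on (f) the weight is 60, ≥ 48, so (f) meets the standard; on (g) the weight is 63, ≥ 48, so (g) meets the standard.
  Stage III.1 carried; the burden remains with the subscriber.
At Stage III.2 the subscriber must meet a more-likely-than-not showing (weight is at least 48): on (h) the weight is 81 less the opposing 18 gives net 63, ≥ 48, so (h) meets the standard.
  All elements met. The burden passes to the operator.
At Stage III.3 the operator must meet a more-likely-than-not showing (weight is at least 48): on (i) the weight is 65 less the opposing 18 gives net 47, which does not reach 48, so (i) does not meet the standard; on (j) the weight is 83 less the opposing 26 gives net 57, which does reach 48, so (j) meets the standard.
  Not every element is met, so the operator fails to carry Stage III.3.
So the subscriber prevails on this issue.
Per-issue: Issue I → subscriber; Issue II → subscriber; Issue III → subscriber. The subscriber must prevail on every issue; overall, the subscriber prevails.

subscriber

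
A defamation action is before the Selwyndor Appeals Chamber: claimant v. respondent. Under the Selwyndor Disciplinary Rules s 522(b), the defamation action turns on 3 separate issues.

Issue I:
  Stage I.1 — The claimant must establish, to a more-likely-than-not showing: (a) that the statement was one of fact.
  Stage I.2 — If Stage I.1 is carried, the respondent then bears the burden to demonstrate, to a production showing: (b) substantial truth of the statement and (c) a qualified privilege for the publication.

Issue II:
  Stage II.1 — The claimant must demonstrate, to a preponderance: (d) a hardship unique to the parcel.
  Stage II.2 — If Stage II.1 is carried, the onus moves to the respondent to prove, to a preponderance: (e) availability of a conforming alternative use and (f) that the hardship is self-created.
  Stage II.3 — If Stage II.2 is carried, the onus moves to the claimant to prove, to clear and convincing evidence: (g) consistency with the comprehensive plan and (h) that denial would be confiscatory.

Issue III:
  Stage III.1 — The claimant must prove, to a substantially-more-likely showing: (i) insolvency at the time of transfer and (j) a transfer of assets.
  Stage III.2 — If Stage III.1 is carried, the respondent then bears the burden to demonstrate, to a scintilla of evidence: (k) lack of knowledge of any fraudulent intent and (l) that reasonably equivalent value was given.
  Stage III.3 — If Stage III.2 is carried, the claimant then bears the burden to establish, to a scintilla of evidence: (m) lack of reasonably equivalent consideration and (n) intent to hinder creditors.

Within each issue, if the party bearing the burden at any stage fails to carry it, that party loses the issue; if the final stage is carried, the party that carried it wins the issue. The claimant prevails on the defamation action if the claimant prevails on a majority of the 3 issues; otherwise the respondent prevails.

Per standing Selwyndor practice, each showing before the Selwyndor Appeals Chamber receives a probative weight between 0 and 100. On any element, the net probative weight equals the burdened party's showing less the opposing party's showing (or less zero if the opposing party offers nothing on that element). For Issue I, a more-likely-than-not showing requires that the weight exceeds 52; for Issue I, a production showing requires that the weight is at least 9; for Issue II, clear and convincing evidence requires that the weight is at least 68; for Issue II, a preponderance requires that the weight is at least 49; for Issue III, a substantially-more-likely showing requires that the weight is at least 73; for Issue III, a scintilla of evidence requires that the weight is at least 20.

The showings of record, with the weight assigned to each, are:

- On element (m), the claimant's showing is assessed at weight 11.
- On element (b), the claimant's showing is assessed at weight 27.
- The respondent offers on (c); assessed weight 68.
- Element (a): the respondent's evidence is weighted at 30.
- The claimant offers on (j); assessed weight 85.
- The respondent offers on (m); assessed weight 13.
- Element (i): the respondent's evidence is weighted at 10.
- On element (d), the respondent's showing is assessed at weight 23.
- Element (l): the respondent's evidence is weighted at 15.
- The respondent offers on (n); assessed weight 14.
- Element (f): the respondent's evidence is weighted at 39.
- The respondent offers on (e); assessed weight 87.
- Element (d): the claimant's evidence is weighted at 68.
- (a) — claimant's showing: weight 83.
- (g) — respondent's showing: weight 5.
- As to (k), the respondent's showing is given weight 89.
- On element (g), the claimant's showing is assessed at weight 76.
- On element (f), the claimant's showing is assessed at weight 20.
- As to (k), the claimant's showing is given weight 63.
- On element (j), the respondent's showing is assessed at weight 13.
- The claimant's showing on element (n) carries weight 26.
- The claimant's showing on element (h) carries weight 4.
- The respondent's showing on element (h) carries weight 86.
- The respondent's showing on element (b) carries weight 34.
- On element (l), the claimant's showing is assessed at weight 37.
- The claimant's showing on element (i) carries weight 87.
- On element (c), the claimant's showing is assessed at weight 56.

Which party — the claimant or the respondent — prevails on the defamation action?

respondent

— Issue I —
Stage I.1 (claimant, a more-likely-than-not showing, weight exceeds 52): (a) net 83−30=53 > 52 — meets.
  Stage I.1 carried; the burden shifts to the respondent.
Stage I.2 (respondent, a production showing, weight is at least 9): (b) net 34−27=7 < 9 — fails; (c) net 68−56=12 ≥ 9 — meets.
  The respondent does not carry Stage I.2.
The analysis ends at Stage I.2; the claimant prevails on this issue.
— Issue II —
At Stage II.1 the claimant must meet a preponderance (weight is at least 49): on (d) the weight is 68 less the opposing 23 gives net 45, which does not reach 49, so (d) does not meet the standard.
  Not every element is met, so the claimant fails to carry Stage II.1.
The analysis ends at Stage II.1; the respondent prevails on this issue.
— Issue III —
Stage III.1 (claimant, a substantially-more-likely showing, weight is at least 73): (i) net 87−10=77 ≥ 73 — meets; (j) net 85−13=72 < 73 — fails.
  The claimant does not carry Stage III.1.
So the respondent prevails on this issue.
Per-issue: Issue I → claimant; Issue II → respondent; Issue III → respondent. The claimant must prevail on a majority of issues; overall, the respondent prevails.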